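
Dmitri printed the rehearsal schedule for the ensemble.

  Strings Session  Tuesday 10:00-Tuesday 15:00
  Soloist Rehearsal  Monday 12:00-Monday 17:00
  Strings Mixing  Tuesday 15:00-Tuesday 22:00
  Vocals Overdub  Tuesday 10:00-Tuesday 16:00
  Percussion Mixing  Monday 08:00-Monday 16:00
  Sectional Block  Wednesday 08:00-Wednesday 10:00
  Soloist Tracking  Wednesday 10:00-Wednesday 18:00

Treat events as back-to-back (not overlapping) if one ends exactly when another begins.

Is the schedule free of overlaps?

No

Sorted by start: Percussion Mixing, Soloist Rehearsal, Strings Session, Vocals Overdub, Strings Mixing, Sectional Block, Soloist Tracking.
Soloist Rehearsal starts before Percussion Mixing ends → Percussion Mixing and Soloist Rehearsal overlap.
That's a conflict, so the schedule is not conflict-free.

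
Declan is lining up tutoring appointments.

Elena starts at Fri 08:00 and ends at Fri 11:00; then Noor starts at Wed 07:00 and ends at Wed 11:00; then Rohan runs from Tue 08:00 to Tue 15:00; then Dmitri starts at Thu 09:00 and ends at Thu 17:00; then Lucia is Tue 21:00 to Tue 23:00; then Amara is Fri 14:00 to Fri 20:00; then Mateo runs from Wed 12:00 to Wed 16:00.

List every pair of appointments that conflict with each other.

Sorted by start: Rohan, Lucia, Noor, Mateo, Dmitri, Elena, Amara.
Lucia starts after Rohan ends, so Rohan has no further overlaps.
Noor starts after Lucia ends, so Lucia has no further overlaps.
Mateo starts after Noor ends, so Noor has no further overlaps.
Dmitri starts after Mateo ends, so Mateo has no further overlaps.
Elena starts after Dmitri ends, so Dmitri has no further overlaps.
Amara starts after Elena ends.

no overlapping pairs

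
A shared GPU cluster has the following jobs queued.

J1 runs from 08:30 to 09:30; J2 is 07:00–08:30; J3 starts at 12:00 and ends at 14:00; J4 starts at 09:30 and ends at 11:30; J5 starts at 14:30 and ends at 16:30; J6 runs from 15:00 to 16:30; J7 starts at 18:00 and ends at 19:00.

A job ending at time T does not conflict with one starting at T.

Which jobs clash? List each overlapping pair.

Sorted by start: J2, J1, J4, J3, J5, J6, J7.
J1 starts exactly when J2 ends (back-to-back, no overlap), so nothing later overlaps J2 either.
J4 starts exactly when J1 ends (back-to-back, no overlap), so nothing later overlaps J1 either.
J3 starts after J4 ends, so nothing later overlaps J4 either.
J5 starts after J3 ends, so nothing later overlaps J3 either.
J6 starts before J5 ends → J5 and J6 overlap.
J7 starts after J5 ends.
J7 starts after J6 ends.

J5 & J6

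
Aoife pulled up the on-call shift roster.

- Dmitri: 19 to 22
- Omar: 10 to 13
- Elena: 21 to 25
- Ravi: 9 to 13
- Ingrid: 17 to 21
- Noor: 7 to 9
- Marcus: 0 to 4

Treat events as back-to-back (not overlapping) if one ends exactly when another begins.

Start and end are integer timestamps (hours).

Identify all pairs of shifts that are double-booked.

Two intervals overlap when each starts before the other ends.
Sorted by start: Marcus, Noor, Ravi, Omar, Ingrid, Dmitri, Elena.
Noor starts after Marcus ends, so Marcus has no further overlaps.
Ravi starts exactly when Noor ends (back-to-back, no overlap), so Noor has no further overlaps.
Omar starts before Ravi ends → Ravi and Omar overlap.
Ingrid starts after Ravi ends, so Ravi has no further overlaps.
Ingrid starts after Omar ends, so Omar has no further overlaps.
Dmitri starts before Ingrid ends → Ingrid and Dmitri overlap.
Elena starts exactly when Ingrid ends (back-to-back, no overlap).
Elena starts before Dmitri ends → Dmitri and Elena overlap.

Dmitri & Elena, Dmitri & Ingrid, Omar & Ravi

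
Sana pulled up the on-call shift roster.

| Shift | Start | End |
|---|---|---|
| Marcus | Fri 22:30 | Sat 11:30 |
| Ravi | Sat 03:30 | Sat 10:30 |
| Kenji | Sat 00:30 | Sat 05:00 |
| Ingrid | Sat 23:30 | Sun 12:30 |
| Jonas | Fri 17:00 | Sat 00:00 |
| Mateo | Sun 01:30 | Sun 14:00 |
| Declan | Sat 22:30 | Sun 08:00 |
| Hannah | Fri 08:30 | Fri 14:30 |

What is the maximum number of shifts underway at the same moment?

Sort all start/end points and keep a running count:
Fri 08:30 start Hannah → 1
Fri 14:30 end Hannah → 0
Fri 17:00 start Jonas → 1
Fri 22:30 start Marcus → 2
Sat 00:00 end Jonas → 1
Sat 00:30 start Kenji → 2
Sat 03:30 start Ravi → 3
Sat 05:00 end Kenji → 2
Sat 10:30 end Ravi → 1
Sat 11:30 end Marcus → 0
Sat 22:30 start Declan → 1
Sat 23:30 start Ingrid → 2
Sun 01:30 start Mateo → 3
Sun 08:00 end Declan → 2
Sun 12:30 end Ingrid → 1
Sun 14:00 end Mateo → 0
Peak is 3, at Sat 03:30 (Kenji, Marcus, Ravi).

3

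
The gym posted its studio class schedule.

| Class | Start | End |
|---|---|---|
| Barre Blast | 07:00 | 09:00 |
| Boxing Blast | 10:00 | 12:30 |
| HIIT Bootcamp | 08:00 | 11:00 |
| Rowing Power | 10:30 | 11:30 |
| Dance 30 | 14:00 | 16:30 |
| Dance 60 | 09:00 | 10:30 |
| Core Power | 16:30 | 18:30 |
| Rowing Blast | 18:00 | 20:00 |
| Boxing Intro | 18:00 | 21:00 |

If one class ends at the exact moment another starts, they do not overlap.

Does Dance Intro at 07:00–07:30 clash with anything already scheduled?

Barre Blast: starts 07:00 before Dance Intro ends 07:30, and ends 09:00 after Dance Intro starts 07:00 → overlap.
HIIT Bootcamp: starts 08:00 at or after Dance Intro ends 07:30 → clear.
Dance 60: starts 09:00 at or after Dance Intro ends 07:30 → clear.
Boxing Blast: starts 10:00 at or after Dance Intro ends 07:30 → clear.
Rowing Power: starts 10:30 at or after Dance Intro ends 07:30 → clear.
Dance 30: starts 14:00 at or after Dance Intro ends 07:30 → clear.
Core Power: starts 16:30 at or after Dance Intro ends 07:30 → clear.
Rowing Blast: starts 18:00 at or after Dance Intro ends 07:30 → clear.
Boxing Intro: starts 18:00 at or after Dance Intro ends 07:30 → clear.
Dance Intro overlaps Barre Blast.

Yes — it overlaps Barre Blast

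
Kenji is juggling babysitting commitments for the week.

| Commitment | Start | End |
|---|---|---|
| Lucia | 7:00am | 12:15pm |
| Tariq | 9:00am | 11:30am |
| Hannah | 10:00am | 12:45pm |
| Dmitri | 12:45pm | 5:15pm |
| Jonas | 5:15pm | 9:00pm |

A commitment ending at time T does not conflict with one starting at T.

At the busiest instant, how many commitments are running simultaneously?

Walk through starts and ends in time order (an end at T is processed before a start at T):
7:00am start Lucia → 1
9:00am start Tariq → 2
10:00am start Hannah → 3
11:30am end Tariq → 2
12:15pm end Lucia → 1
12:45pm end Hannah → 0
12:45pm start Dmitri → 1
5:15pm end Dmitri → 0
5:15pm start Jonas → 1
9:00pm end Jonas → 0
Peak is 3, at 10:00am (Hannah, Lucia, Tariq).

3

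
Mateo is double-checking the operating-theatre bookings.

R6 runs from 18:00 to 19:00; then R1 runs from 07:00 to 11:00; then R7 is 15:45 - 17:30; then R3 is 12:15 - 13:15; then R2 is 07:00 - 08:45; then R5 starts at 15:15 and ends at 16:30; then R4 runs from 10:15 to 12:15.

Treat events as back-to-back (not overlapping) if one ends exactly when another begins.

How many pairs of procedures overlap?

Sorted by start: R1, R2, R4, R3, R5, R7, R6.
R2 starts before R1 ends → R1 and R2 overlap.
R4 starts before R1 ends → R1 and R4 overlap.
R3 starts after R1 ends — done with R1.
R4 starts after R2 ends — done with R2.
R3 starts exactly when R4 ends (back-to-back, no overlap) — done with R4.
R5 starts after R3 ends — done with R3.
R7 starts before R5 ends → R5 and R7 overlap.
R6 starts after R5 ends.
R6 starts after R7 ends.
Overlapping pairs: R1 & R2, R1 & R4, R5 & R7 — 3 in total.

3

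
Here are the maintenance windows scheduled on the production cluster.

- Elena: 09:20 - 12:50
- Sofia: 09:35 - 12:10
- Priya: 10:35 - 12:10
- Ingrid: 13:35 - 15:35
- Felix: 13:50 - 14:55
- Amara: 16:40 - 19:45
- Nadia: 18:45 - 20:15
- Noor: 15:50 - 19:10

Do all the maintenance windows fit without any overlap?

No

Sorted by start: Elena, Sofia, Priya, Ingrid, Felix, Noor, Amara, Nadia.
Sofia starts before Elena ends → Elena and Sofia overlap.
That's a conflict, so the schedule is not conflict-free.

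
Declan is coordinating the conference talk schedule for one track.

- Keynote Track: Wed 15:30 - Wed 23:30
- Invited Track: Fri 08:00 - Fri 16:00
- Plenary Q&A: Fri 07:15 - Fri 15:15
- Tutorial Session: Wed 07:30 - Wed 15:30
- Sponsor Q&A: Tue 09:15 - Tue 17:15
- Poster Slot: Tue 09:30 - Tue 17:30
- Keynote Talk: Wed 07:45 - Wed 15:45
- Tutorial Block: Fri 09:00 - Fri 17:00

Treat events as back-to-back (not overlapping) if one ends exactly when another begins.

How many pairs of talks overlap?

Sorted by start: Sponsor Q&A, Poster Slot, Tutorial Session, Keynote Talk, Keynote Track, Plenary Q&A, Invited Track, Tutorial Block.
Poster Slot starts before Sponsor Q&A ends → Sponsor Q&A and Poster Slot overlap.
Tutorial Session starts after Sponsor Q&A ends, so Sponsor Q&A has no further overlaps.
Tutorial Session starts after Poster Slot ends, so Poster Slot has no further overlaps.
Keynote Talk starts before Tutorial Session ends → Tutorial Session and Keynote Talk overlap.
Keynote Track starts exactly when Tutorial Session ends (back-to-back, no overlap), so Tutorial Session has no further overlaps.
Keynote Track starts before Keynote Talk ends → Keynote Talk and Keynote Track overlap.
Plenary Q&A starts after Keynote Talk ends, so Keynote Talk has no further overlaps.
Plenary Q&A starts after Keynote Track ends, so Keynote Track has no further overlaps.
Invited Track starts before Plenary Q&A ends → Plenary Q&A and Invited Track overlap.
Tutorial Block starts before Plenary Q&A ends → Plenary Q&A and Tutorial Block overlap.
Tutorial Block starts before Invited Track ends → Invited Track and Tutorial Block overlap.
Overlapping pairs: Invited Track & Plenary Q&A, Invited Track & Tutorial Block, Keynote Talk & Keynote Track, Keynote Talk & Tutorial Session, Plenary Q&A & Tutorial Block, Poster Slot & Sponsor Q&A — 6 in total.

6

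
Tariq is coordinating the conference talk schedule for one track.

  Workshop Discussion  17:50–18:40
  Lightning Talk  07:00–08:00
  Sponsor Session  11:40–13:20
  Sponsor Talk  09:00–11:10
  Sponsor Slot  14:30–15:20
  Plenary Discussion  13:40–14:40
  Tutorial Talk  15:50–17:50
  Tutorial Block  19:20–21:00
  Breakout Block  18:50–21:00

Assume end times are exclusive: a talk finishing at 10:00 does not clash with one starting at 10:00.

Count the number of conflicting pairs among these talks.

Check each pair: they overlap iff neither finishes before the other starts.
Sorted by start: Lightning Talk, Sponsor Talk, Sponsor Session, Plenary Discussion, Sponsor Slot, Tutorial Talk, Workshop Discussion, Breakout Block, Tutorial Block.
Sponsor Talk starts after Lightning Talk ends, so nothing later overlaps Lightning Talk either.
Sponsor Session starts after Sponsor Talk ends, so nothing later overlaps Sponsor Talk either.
Plenary Discussion starts after Sponsor Session ends, so nothing later overlaps Sponsor Session either.
Sponsor Slot starts before Plenary Discussion ends → Plenary Discussion and Sponsor Slot overlap.
Tutorial Talk starts after Plenary Discussion ends, so nothing later overlaps Plenary Discussion either.
Tutorial Talk starts after Sponsor Slot ends, so nothing later overlaps Sponsor Slot either.
Workshop Discussion starts exactly when Tutorial Talk ends (back-to-back, no overlap), so nothing later overlaps Tutorial Talk either.
Breakout Block starts after Workshop Discussion ends, so nothing later overlaps Workshop Discussion either.
Tutorial Block starts before Breakout Block ends → Breakout Block and Tutorial Block overlap.
Overlapping pairs: Breakout Block & Tutorial Block, Plenary Discussion & Sponsor Slot — 2 in total.

2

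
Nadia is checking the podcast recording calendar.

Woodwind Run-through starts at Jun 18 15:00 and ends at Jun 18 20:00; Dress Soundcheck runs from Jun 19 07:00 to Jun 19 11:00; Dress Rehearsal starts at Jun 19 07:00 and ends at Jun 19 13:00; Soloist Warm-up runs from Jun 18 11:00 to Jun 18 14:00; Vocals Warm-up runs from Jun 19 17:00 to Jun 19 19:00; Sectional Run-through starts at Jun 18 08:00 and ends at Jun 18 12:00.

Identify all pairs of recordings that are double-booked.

Two intervals overlap when each starts before the other ends.
Sorted by start: Sectional Run-through, Soloist Warm-up, Woodwind Run-through, Dress Soundcheck, Dress Rehearsal, Vocals Warm-up.
Soloist Warm-up starts before Sectional Run-through ends → Sectional Run-through and Soloist Warm-up overlap.
Woodwind Run-through starts after Sectional Run-through ends, so Sectional Run-through has no further overlaps.
Woodwind Run-through starts after Soloist Warm-up ends, so Soloist Warm-up has no further overlaps.
Dress Soundcheck starts after Woodwind Run-through ends, so Woodwind Run-through has no further overlaps.
Dress Rehearsal starts before Dress Soundcheck ends → Dress Soundcheck and Dress Rehearsal overlap.
Vocals Warm-up starts after Dress Soundcheck ends.
Vocals Warm-up starts after Dress Rehearsal ends.

Dress Rehearsal & Dress Soundcheck, Sectional Run-through & Soloist Warm-up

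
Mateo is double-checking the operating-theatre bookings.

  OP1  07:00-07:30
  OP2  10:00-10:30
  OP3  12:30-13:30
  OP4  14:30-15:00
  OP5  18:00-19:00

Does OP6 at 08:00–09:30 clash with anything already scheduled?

OP1: ends 07:30 at or before OP6 starts 08:00 → clear.
OP2: starts 10:00 at or after OP6 ends 09:30 → clear.
OP3: starts 12:30 at or after OP6 ends 09:30 → clear.
OP4: starts 14:30 at or after OP6 ends 09:30 → clear.
OP5: starts 18:00 at or after OP6 ends 09:30 → clear.

No — it doesn't clash with anything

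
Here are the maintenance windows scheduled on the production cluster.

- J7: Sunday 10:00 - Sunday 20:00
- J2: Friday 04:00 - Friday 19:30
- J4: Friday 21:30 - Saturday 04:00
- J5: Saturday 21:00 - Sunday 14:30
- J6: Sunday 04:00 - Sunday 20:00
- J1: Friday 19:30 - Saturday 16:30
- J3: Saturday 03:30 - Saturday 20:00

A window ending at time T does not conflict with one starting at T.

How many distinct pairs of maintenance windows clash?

Check each pair: they overlap iff neither finishes before the other starts.
Sorted by start: J2, J1, J4, J3, J5, J6, J7.
J1 starts exactly when J2 ends (back-to-back, no overlap), so J2 has no further overlaps.
J4 starts before J1 ends → J1 and J4 overlap.
J3 starts before J1 ends → J1 and J3 overlap.
J5 starts after J1 ends, so J1 has no further overlaps.
J3 starts before J4 ends → J4 and J3 overlap.
J5 starts after J4 ends, so J4 has no further overlaps.
J5 starts after J3 ends, so J3 has no further overlaps.
J6 starts before J5 ends → J5 and J6 overlap.
J7 starts before J5 ends → J5 and J7 overlap.
J7 starts before J6 ends → J6 and J7 overlap.
Overlapping pairs: J1 & J3, J1 & J4, J3 & J4, J5 & J6, J5 & J7, J6 & J7 — 6 in total.

6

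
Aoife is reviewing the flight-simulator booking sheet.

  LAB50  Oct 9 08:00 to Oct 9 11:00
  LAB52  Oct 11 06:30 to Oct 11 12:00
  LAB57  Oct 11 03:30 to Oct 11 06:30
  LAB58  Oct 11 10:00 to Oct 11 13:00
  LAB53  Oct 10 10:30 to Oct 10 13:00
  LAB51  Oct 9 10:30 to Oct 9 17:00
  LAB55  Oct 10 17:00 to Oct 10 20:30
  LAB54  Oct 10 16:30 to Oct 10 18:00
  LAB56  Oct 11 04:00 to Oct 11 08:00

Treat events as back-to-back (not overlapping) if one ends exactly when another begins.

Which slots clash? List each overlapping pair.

Sorted by start: LAB50, LAB51, LAB53, LAB54, LAB55, LAB57, LAB56, LAB52, LAB58.
LAB51 starts before LAB50 ends → LAB50 and LAB51 overlap.
LAB53 starts after LAB50 ends, so nothing later overlaps LAB50 either.
LAB53 starts after LAB51 ends, so nothing later overlaps LAB51 either.
LAB54 starts after LAB53 ends, so nothing later overlaps LAB53 either.
LAB55 starts before LAB54 ends → LAB54 and LAB55 overlap.
LAB57 starts after LAB54 ends, so nothing later overlaps LAB54 either.
LAB57 starts after LAB55 ends, so nothing later overlaps LAB55 either.
LAB56 starts before LAB57 ends → LAB57 and LAB56 overlap.
LAB52 starts exactly when LAB57 ends (back-to-back, no overlap), so nothing later overlaps LAB57 either.
LAB52 starts before LAB56 ends → LAB56 and LAB52 overlap.
LAB58 starts after LAB56 ends.
LAB58 starts before LAB52 ends → LAB52 and LAB58 overlap.

LAB50 & LAB51, LAB52 & LAB56, LAB52 & LAB58, LAB54 & LAB55, LAB56 & LAB57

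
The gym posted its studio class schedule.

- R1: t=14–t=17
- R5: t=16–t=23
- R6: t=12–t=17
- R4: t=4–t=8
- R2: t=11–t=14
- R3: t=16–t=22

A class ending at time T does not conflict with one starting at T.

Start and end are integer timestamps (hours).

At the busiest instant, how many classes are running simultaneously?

Sweep the timeline, counting +1 at each start and −1 at each end (ends before starts at a tie):
t=4 start R4 → 1
t=8 end R4 → 0
t=11 start R2 → 1
t=12 start R6 → 2
t=14 end R2 → 1
t=14 start R1 → 2
t=16 start R3 → 3
t=16 start R5 → 4
t=17 end R1 → 3
t=17 end R6 → 2
t=22 end R3 → 1
t=23 end R5 → 0
Peak is 4, at t=16 (R1, R3, R5, R6).

4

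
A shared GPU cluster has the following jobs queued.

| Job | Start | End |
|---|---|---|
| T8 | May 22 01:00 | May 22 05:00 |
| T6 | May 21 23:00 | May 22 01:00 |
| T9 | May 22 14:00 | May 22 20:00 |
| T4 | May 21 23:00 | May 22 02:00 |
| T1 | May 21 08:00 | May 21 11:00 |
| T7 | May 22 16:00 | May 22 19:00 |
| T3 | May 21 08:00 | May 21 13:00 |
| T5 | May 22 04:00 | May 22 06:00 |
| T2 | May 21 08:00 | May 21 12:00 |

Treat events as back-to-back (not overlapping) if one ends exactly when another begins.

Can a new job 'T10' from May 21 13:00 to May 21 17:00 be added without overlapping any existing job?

Yes — the slot is free

T1: ends May 21 11:00 at or before T10 starts May 21 13:00 → clear.
T2: ends May 21 12:00 at or before T10 starts May 21 13:00 → clear.
T3: ends May 21 13:00 at or before T10 starts May 21 13:00 → clear.
T4: starts May 21 23:00 at or after T10 ends May 21 17:00 → clear.
T6: starts May 21 23:00 at or after T10 ends May 21 17:00 → clear.
T8: starts May 22 01:00 at or after T10 ends May 21 17:00 → clear.
T5: starts May 22 04:00 at or after T10 ends May 21 17:00 → clear.
T9: starts May 22 14:00 at or after T10 ends May 21 17:00 → clear.
T7: starts May 22 16:00 at or after T10 ends May 21 17:00 → clear.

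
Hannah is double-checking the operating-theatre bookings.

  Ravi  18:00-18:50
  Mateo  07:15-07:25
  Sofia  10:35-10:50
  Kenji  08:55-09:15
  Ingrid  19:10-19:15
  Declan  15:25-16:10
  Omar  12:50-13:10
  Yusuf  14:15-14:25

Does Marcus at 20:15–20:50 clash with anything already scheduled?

Mateo: ends 07:25 at or before Marcus starts 20:15 → clear.
Kenji: ends 09:15 at or before Marcus starts 20:15 → clear.
Sofia: ends 10:50 at or before Marcus starts 20:15 → clear.
Omar: ends 13:10 at or before Marcus starts 20:15 → clear.
Yusuf: ends 14:25 at or before Marcus starts 20:15 → clear.
Declan: ends 16:10 at or before Marcus starts 20:15 → clear.
Ravi: ends 18:50 at or before Marcus starts 20:15 → clear.
Ingrid: ends 19:15 at or before Marcus starts 20:15 → clear.

No — it doesn't clash with anything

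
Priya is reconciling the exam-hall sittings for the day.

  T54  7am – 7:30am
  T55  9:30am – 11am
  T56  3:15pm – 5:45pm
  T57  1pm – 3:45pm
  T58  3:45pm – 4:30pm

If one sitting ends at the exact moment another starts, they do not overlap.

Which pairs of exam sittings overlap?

Two intervals overlap when each starts before the other ends.
Sorted by start: T54, T55, T57, T56, T58.
T55 starts after T54 ends; T54 is clear from here.
T57 starts after T55 ends; T55 is clear from here.
T56 starts before T57 ends → T57 and T56 overlap.
T58 starts exactly when T57 ends (back-to-back, no overlap).
T58 starts before T56 ends → T56 and T58 overlap.

T56 & T57, T56 & T58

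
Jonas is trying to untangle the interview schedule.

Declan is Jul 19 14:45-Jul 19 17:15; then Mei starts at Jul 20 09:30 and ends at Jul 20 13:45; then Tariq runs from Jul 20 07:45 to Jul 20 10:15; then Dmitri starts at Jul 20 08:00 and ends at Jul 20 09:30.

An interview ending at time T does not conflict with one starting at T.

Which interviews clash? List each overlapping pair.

Dmitri & Tariq, Mei & Tariq

Two intervals overlap when each starts before the other ends.
Sorted by start: Declan, Tariq, Dmitri, Mei.
Tariq starts after Declan ends, so Declan has no further overlaps.
Dmitri starts before Tariq ends → Tariq and Dmitri overlap.
Mei starts before Tariq ends → Tariq and Mei overlap.
Mei starts exactly when Dmitri ends (back-to-back, no overlap).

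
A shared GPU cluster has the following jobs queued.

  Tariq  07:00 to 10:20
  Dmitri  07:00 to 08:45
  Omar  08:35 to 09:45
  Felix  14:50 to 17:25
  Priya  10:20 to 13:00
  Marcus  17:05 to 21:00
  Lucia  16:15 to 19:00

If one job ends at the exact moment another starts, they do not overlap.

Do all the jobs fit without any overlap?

Two intervals overlap when each starts before the other ends.
Sorted by start: Tariq, Dmitri, Omar, Priya, Felix, Lucia, Marcus.
Dmitri starts before Tariq ends → Tariq and Dmitri overlap.
That's a conflict, so the schedule is not conflict-free.

No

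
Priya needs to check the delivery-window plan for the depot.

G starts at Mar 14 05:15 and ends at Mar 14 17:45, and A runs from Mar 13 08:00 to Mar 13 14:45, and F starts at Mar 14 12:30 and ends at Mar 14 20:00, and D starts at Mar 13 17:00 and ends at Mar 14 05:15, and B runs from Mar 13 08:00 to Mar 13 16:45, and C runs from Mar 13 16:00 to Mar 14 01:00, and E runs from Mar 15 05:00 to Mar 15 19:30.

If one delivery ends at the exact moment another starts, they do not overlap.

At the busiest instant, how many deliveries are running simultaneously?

Sweep the timeline, counting +1 at each start and −1 at each end (ends before starts at a tie):
Mar 13 08:00 start A → 1
Mar 13 08:00 start B → 2
Mar 13 14:45 end A → 1
Mar 13 16:00 start C → 2
Mar 13 16:45 end B → 1
Mar 13 17:00 start D → 2
Mar 14 01:00 end C → 1
Mar 14 05:15 end D → 0
Mar 14 05:15 start G → 1
Mar 14 12:30 start F → 2
Mar 14 17:45 end G → 1
Mar 14 20:00 end F → 0
Mar 15 05:00 start E → 1
Mar 15 19:30 end E → 0
Peak is 2, at Mar 13 08:00 (A, B).

2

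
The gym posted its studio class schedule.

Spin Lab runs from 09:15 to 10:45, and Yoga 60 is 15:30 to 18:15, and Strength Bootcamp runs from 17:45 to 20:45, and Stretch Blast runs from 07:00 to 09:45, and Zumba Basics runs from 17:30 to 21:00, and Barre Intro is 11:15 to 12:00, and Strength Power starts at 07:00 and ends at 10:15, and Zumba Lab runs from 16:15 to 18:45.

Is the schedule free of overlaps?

No

Sorted by start: Strength Power, Stretch Blast, Spin Lab, Barre Intro, Yoga 60, Zumba Lab, Zumba Basics, Strength Bootcamp.
Stretch Blast starts before Strength Power ends → Strength Power and Stretch Blast overlap.
That's a conflict, so the schedule is not conflict-free.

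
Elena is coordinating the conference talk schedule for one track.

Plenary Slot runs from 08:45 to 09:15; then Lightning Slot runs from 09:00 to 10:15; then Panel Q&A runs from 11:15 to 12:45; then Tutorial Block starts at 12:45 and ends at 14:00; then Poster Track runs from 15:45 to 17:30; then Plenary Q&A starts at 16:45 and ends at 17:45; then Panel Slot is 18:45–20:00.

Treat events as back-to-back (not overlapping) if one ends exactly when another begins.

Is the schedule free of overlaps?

Sorted by start: Plenary Slot, Lightning Slot, Panel Q&A, Tutorial Block, Poster Track, Plenary Q&A, Panel Slot.
Lightning Slot starts before Plenary Slot ends → Plenary Slot and Lightning Slot overlap.
That's a conflict, so the schedule is not conflict-free.

No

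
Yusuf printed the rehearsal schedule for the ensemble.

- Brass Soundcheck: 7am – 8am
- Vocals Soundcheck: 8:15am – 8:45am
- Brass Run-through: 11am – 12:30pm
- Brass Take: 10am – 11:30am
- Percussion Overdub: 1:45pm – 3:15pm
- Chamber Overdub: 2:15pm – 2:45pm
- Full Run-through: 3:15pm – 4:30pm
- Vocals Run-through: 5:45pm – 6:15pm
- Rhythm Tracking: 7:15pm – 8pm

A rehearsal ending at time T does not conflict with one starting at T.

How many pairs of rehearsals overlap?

Sorted by start: Brass Soundcheck, Vocals Soundcheck, Brass Take, Brass Run-through, Percussion Overdub, Chamber Overdub, Full Run-through, Vocals Run-through, Rhythm Tracking.
Vocals Soundcheck starts after Brass Soundcheck ends; Brass Soundcheck is clear from here.
Brass Take starts after Vocals Soundcheck ends; Vocals Soundcheck is clear from here.
Brass Run-through starts before Brass Take ends → Brass Take and Brass Run-through overlap.
Percussion Overdub starts after Brass Take ends; Brass Take is clear from here.
Percussion Overdub starts after Brass Run-through ends; Brass Run-through is clear from here.
Chamber Overdub starts before Percussion Overdub ends → Percussion Overdub and Chamber Overdub overlap.
Full Run-through starts exactly when Percussion Overdub ends (back-to-back, no overlap); Percussion Overdub is clear from here.
Full Run-through starts after Chamber Overdub ends; Chamber Overdub is clear from here.
Vocals Run-through starts after Full Run-through ends; Full Run-through is clear from here.
Rhythm Tracking starts after Vocals Run-through ends.
Overlapping pairs: Brass Run-through & Brass Take, Chamber Overdub & Percussion Overdub — 2 in total.

2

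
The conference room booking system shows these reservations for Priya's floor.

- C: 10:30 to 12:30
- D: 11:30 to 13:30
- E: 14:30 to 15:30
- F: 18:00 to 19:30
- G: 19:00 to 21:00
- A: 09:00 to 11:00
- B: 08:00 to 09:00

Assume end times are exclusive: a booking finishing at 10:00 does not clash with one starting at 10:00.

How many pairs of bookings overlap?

3

Sorted by start: B, A, C, D, E, F, G.
A starts exactly when B ends (back-to-back, no overlap), so B has no further overlaps.
C starts before A ends → A and C overlap.
D starts after A ends, so A has no further overlaps.
D starts before C ends → C and D overlap.
E starts after C ends, so C has no further overlaps.
E starts after D ends, so D has no further overlaps.
F starts after E ends, so E has no further overlaps.
G starts before F ends → F and G overlap.
Overlapping pairs: A & C, C & D, F & G — 3 in total.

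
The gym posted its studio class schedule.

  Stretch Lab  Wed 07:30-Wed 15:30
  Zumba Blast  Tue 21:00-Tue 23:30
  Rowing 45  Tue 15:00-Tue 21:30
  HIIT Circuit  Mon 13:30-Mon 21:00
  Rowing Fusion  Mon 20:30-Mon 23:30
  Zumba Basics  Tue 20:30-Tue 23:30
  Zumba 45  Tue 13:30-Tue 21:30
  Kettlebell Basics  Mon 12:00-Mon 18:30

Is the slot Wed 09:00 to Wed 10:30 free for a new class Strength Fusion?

No — it overlaps Stretch Lab

Kettlebell Basics: ends Mon 18:30 at or before Strength Fusion starts Wed 09:00 → clear.
HIIT Circuit: ends Mon 21:00 at or before Strength Fusion starts Wed 09:00 → clear.
Rowing Fusion: ends Mon 23:30 at or before Strength Fusion starts Wed 09:00 → clear.
Zumba 45: ends Tue 21:30 at or before Strength Fusion starts Wed 09:00 → clear.
Rowing 45: ends Tue 21:30 at or before Strength Fusion starts Wed 09:00 → clear.
Zumba Basics: ends Tue 23:30 at or before Strength Fusion starts Wed 09:00 → clear.
Zumba Blast: ends Tue 23:30 at or before Strength Fusion starts Wed 09:00 → clear.
Stretch Lab: starts Wed 07:30 before Strength Fusion ends Wed 10:30, and ends Wed 15:30 after Strength Fusion starts Wed 09:00 → overlap.
Strength Fusion overlaps Stretch Lab.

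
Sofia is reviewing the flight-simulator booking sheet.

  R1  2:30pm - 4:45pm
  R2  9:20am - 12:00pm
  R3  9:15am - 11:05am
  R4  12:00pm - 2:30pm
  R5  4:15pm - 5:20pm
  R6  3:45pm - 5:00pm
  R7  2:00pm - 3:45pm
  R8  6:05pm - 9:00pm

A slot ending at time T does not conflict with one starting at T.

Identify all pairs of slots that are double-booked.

R1 & R5, R1 & R6, R1 & R7, R2 & R3, R4 & R7, R5 & R6

Sorted by start: R3, R2, R4, R7, R1, R6, R5, R8.
R2 starts before R3 ends → R3 and R2 overlap.
R4 starts after R3 ends, so nothing later overlaps R3 either.
R4 starts exactly when R2 ends (back-to-back, no overlap), so nothing later overlaps R2 either.
R7 starts before R4 ends → R4 and R7 overlap.
R1 starts exactly when R4 ends (back-to-back, no overlap), so nothing later overlaps R4 either.
R1 starts before R7 ends → R7 and R1 overlap.
R6 starts exactly when R7 ends (back-to-back, no overlap), so nothing later overlaps R7 either.
R6 starts before R1 ends → R1 and R6 overlap.
R5 starts before R1 ends → R1 and R5 overlap.
R8 starts after R1 ends.
R5 starts before R6 ends → R6 and R5 overlap.
R8 starts after R6 ends.
R8 starts after R5 ends.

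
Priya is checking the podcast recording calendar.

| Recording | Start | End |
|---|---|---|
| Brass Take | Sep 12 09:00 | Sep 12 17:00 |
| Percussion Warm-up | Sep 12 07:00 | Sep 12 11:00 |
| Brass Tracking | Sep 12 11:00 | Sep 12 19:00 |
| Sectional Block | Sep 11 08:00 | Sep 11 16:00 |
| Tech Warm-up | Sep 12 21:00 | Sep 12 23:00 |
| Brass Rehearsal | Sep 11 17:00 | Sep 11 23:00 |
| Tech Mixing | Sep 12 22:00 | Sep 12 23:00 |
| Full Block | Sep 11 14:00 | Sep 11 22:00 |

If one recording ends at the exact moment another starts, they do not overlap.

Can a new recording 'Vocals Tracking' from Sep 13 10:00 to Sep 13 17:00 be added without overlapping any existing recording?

Yes — the slot is free

Sectional Block: ends Sep 11 16:00 at or before Vocals Tracking starts Sep 13 10:00 → clear.
Full Block: ends Sep 11 22:00 at or before Vocals Tracking starts Sep 13 10:00 → clear.
Brass Rehearsal: ends Sep 11 23:00 at or before Vocals Tracking starts Sep 13 10:00 → clear.
Percussion Warm-up: ends Sep 12 11:00 at or before Vocals Tracking starts Sep 13 10:00 → clear.
Brass Take: ends Sep 12 17:00 at or before Vocals Tracking starts Sep 13 10:00 → clear.
Brass Tracking: ends Sep 12 19:00 at or before Vocals Tracking starts Sep 13 10:00 → clear.
Tech Warm-up: ends Sep 12 23:00 at or before Vocals Tracking starts Sep 13 10:00 → clear.
Tech Mixing: ends Sep 12 23:00 at or before Vocals Tracking starts Sep 13 10:00 → clear.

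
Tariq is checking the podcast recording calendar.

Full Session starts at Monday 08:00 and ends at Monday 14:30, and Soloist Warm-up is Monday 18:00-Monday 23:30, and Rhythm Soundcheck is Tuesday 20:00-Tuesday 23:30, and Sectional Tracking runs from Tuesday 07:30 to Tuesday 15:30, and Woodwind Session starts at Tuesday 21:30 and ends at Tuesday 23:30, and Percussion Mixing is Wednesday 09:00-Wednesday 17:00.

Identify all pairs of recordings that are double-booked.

Rhythm Soundcheck & Woodwind Session

Sorted by start: Full Session, Soloist Warm-up, Sectional Tracking, Rhythm Soundcheck, Woodwind Session, Percussion Mixing.
Soloist Warm-up starts after Full Session ends; Full Session is clear from here.
Sectional Tracking starts after Soloist Warm-up ends; Soloist Warm-up is clear from here.
Rhythm Soundcheck starts after Sectional Tracking ends; Sectional Tracking is clear from here.
Woodwind Session starts before Rhythm Soundcheck ends → Rhythm Soundcheck and Woodwind Session overlap.
Percussion Mixing starts after Rhythm Soundcheck ends.
Percussion Mixing starts after Woodwind Session ends.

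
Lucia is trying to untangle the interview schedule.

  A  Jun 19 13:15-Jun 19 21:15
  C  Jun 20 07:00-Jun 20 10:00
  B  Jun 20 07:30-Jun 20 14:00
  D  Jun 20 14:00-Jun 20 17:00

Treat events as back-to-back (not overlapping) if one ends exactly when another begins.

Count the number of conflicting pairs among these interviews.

Check each pair: they overlap iff neither finishes before the other starts.
Sorted by start: A, C, B, D.
C starts after A ends; A is clear from here.
B starts before C ends → C and B overlap.
D starts after C ends.
D starts exactly when B ends (back-to-back, no overlap).
Overlapping pairs: B & C — 1 in total.

1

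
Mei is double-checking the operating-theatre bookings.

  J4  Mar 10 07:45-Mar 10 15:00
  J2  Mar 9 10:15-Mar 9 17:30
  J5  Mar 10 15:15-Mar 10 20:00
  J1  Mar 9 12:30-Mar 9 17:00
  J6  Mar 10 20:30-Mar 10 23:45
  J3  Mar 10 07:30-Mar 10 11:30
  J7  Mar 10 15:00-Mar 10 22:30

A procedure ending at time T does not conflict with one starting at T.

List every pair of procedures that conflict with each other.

J1 & J2, J3 & J4, J5 & J7, J6 & J7

Two intervals overlap when each starts before the other ends.
Sorted by start: J2, J1, J3, J4, J7, J5, J6.
J1 starts before J2 ends → J2 and J1 overlap.
J3 starts after J2 ends — done with J2.
J3 starts after J1 ends — done with J1.
J4 starts before J3 ends → J3 and J4 overlap.
J7 starts after J3 ends — done with J3.
J7 starts exactly when J4 ends (back-to-back, no overlap) — done with J4.
J5 starts before J7 ends → J7 and J5 overlap.
J6 starts before J7 ends → J7 and J6 overlap.
J6 starts after J5 ends.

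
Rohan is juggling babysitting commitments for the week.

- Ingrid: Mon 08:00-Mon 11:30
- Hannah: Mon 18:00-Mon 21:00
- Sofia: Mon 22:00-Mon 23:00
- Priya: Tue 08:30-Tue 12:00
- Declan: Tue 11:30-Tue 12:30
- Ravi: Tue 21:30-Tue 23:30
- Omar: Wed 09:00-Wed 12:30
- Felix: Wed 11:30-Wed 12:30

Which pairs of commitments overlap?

Sorted by start: Ingrid, Hannah, Sofia, Priya, Declan, Ravi, Omar, Felix.
Hannah starts after Ingrid ends; Ingrid is clear from here.
Sofia starts after Hannah ends; Hannah is clear from here.
Priya starts after Sofia ends; Sofia is clear from here.
Declan starts before Priya ends → Priya and Declan overlap.
Ravi starts after Priya ends; Priya is clear from here.
Ravi starts after Declan ends; Declan is clear from here.
Omar starts after Ravi ends; Ravi is clear from here.
Felix starts before Omar ends → Omar and Felix overlap.

Declan & Priya, Felix & Omar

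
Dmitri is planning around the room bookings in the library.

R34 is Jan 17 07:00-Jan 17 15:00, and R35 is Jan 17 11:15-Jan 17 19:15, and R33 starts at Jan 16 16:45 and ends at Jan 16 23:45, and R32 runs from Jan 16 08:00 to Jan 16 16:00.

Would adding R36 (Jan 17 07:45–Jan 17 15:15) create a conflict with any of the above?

R32: ends Jan 16 16:00 at or before R36 starts Jan 17 07:45 → clear.
R33: ends Jan 16 23:45 at or before R36 starts Jan 17 07:45 → clear.
R34: starts Jan 17 07:00 before R36 ends Jan 17 15:15, and ends Jan 17 15:00 after R36 starts Jan 17 07:45 → overlap.
R35: starts Jan 17 11:15 before R36 ends Jan 17 15:15, and ends Jan 17 19:15 after R36 starts Jan 17 07:45 → overlap.
R36 overlaps R34, R35.

Yes — it overlaps R34, R35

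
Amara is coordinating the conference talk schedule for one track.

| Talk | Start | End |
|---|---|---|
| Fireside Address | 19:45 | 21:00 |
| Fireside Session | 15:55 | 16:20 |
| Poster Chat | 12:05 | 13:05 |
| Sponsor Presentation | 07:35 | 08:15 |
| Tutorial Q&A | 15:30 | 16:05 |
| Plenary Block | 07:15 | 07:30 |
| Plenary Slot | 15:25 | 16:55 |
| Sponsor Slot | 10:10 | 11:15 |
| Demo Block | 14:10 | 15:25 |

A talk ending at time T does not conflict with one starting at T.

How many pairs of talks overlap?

3

Two intervals overlap when each starts before the other ends.
Sorted by start: Plenary Block, Sponsor Presentation, Sponsor Slot, Poster Chat, Demo Block, Plenary Slot, Tutorial Q&A, Fireside Session, Fireside Address.
Sponsor Presentation starts after Plenary Block ends; Plenary Block is clear from here.
Sponsor Slot starts after Sponsor Presentation ends; Sponsor Presentation is clear from here.
Poster Chat starts after Sponsor Slot ends; Sponsor Slot is clear from here.
Demo Block starts after Poster Chat ends; Poster Chat is clear from here.
Plenary Slot starts exactly when Demo Block ends (back-to-back, no overlap); Demo Block is clear from here.
Tutorial Q&A starts before Plenary Slot ends → Plenary Slot and Tutorial Q&A overlap.
Fireside Session starts before Plenary Slot ends → Plenary Slot and Fireside Session overlap.
Fireside Address starts after Plenary Slot ends.
Fireside Session starts before Tutorial Q&A ends → Tutorial Q&A and Fireside Session overlap.
Fireside Address starts after Tutorial Q&A ends.
Fireside Address starts after Fireside Session ends.
Overlapping pairs: Fireside Session & Plenary Slot, Fireside Session & Tutorial Q&A, Plenary Slot & Tutorial Q&A — 3 in total.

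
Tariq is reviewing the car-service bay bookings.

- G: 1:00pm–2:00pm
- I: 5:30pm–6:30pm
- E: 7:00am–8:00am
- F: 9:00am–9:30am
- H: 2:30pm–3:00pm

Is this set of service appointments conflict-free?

Sorted by start: E, F, G, H, I.
F starts after E ends, so E has no further overlaps.
G starts after F ends, so F has no further overlaps.
H starts after G ends, so G has no further overlaps.
I starts after H ends.
Every pair is clear; the schedule has no overlaps.

Yes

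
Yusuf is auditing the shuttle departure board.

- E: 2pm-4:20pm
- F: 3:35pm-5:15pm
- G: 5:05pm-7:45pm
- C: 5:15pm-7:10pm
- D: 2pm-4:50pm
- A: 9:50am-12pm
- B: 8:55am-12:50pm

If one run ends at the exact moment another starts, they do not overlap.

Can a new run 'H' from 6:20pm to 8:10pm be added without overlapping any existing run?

B: ends 12:50pm at or before H starts 6:20pm → clear.
A: ends 12pm at or before H starts 6:20pm → clear.
D: ends 4:50pm at or before H starts 6:20pm → clear.
E: ends 4:20pm at or before H starts 6:20pm → clear.
F: ends 5:15pm at or before H starts 6:20pm → clear.
G: starts 5:05pm before H ends 8:10pm, and ends 7:45pm after H starts 6:20pm → overlap.
C: starts 5:15pm before H ends 8:10pm, and ends 7:10pm after H starts 6:20pm → overlap.
H overlaps C, G.

No — it overlaps C, G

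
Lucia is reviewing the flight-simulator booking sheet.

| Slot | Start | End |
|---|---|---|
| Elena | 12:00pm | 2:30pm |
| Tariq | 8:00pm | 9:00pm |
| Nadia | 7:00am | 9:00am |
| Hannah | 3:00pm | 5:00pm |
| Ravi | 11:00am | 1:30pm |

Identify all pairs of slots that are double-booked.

Sorted by start: Nadia, Ravi, Elena, Hannah, Tariq.
Ravi starts after Nadia ends — done with Nadia.
Elena starts before Ravi ends → Ravi and Elena overlap.
Hannah starts after Ravi ends — done with Ravi.
Hannah starts after Elena ends — done with Elena.
Tariq starts after Hannah ends.

Elena & Ravi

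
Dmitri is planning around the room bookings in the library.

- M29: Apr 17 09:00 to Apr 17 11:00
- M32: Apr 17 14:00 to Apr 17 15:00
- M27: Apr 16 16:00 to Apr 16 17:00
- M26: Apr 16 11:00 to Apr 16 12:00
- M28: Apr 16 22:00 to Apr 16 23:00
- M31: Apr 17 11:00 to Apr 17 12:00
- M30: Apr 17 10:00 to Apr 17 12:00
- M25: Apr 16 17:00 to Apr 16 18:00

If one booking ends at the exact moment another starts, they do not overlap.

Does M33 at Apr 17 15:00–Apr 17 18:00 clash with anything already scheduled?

M26: ends Apr 16 12:00 at or before M33 starts Apr 17 15:00 → clear.
M27: ends Apr 16 17:00 at or before M33 starts Apr 17 15:00 → clear.
M25: ends Apr 16 18:00 at or before M33 starts Apr 17 15:00 → clear.
M28: ends Apr 16 23:00 at or before M33 starts Apr 17 15:00 → clear.
M29: ends Apr 17 11:00 at or before M33 starts Apr 17 15:00 → clear.
M30: ends Apr 17 12:00 at or before M33 starts Apr 17 15:00 → clear.
M31: ends Apr 17 12:00 at or before M33 starts Apr 17 15:00 → clear.
M32: ends Apr 17 15:00 at or before M33 starts Apr 17 15:00 → clear.

No — it doesn't clash with anything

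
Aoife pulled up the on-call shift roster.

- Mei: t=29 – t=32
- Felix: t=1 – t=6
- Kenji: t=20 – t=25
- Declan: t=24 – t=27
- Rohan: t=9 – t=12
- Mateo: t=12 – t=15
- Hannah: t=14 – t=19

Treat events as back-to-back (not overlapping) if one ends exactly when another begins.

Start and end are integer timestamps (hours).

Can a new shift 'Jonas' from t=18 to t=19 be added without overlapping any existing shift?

Felix: ends t=6 at or before Jonas starts t=18 → clear.
Rohan: ends t=12 at or before Jonas starts t=18 → clear.
Mateo: ends t=15 at or before Jonas starts t=18 → clear.
Hannah: starts t=14 before Jonas ends t=19, and ends t=19 after Jonas starts t=18 → overlap.
Kenji: starts t=20 at or after Jonas ends t=19 → clear.
Declan: starts t=24 at or after Jonas ends t=19 → clear.
Mei: starts t=29 at or after Jonas ends t=19 → clear.
Jonas overlaps Hannah.

No — it overlaps Hannah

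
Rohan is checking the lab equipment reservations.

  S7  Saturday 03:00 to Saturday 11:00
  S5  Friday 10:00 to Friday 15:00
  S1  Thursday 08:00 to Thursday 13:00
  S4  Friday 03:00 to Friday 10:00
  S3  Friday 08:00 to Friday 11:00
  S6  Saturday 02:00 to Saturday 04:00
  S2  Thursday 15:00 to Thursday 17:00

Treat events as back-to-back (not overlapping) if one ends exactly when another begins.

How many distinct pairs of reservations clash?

3

Two intervals overlap when each starts before the other ends.
Sorted by start: S1, S2, S4, S3, S5, S6, S7.
S2 starts after S1 ends; S1 is clear from here.
S4 starts after S2 ends; S2 is clear from here.
S3 starts before S4 ends → S4 and S3 overlap.
S5 starts exactly when S4 ends (back-to-back, no overlap); S4 is clear from here.
S5 starts before S3 ends → S3 and S5 overlap.
S6 starts after S3 ends; S3 is clear from here.
S6 starts after S5 ends; S5 is clear from here.
S7 starts before S6 ends → S6 and S7 overlap.
Overlapping pairs: S3 & S4, S3 & S5, S6 & S7 — 3 in total.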